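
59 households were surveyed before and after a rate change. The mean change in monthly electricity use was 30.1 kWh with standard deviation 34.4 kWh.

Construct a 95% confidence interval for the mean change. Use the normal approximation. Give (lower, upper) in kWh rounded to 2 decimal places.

(21.32, 38.88)

Paired design: SE = s_d/√n = 34.4/√59 = 4.4785.
z* = 1.960; margin of error = 1.960 × 4.4785 = 8.7779.
30.1 ± 8.7779 → (21.32, 38.88).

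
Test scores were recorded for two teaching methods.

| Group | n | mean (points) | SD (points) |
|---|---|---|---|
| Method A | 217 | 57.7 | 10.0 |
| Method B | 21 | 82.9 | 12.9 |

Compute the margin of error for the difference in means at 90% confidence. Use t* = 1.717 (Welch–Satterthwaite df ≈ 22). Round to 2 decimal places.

Standard errors of each mean: 10.0/√217 = 0.6788 and 12.9/√21 = 2.8150.
SE(x̄₁ − x̄₂) = √(0.6788² + 2.8150²) = 2.8957 for independent samples with unequal variances.
With t* = 1.717, the margin is 1.717 × 2.8957 = 4.9719.

4.97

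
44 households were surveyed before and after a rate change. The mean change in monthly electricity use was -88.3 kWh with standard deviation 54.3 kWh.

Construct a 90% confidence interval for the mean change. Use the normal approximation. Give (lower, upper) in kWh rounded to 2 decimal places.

This is a matched-pairs design, so SE = s_d/√n = 54.3/√44 = 8.1860.
Margin = 1.645 × 8.1860 = 13.4660; the interval is -88.3 ± 13.4660 = (-101.77, -74.83).

(-101.77, -74.83)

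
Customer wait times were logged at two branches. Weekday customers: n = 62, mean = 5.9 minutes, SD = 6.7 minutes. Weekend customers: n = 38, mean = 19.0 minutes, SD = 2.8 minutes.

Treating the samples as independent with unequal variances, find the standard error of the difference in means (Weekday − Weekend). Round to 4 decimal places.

SE₁ = s₁/√n₁ = 6.7/√62 = 0.8509; SE₂ = 2.8/√38 = 0.4542.
Independent samples, unequal variances: SE_diff = √(SE₁² + SE₂²) = √(0.72403081 + 0.20629764) = 0.9645.

0.9645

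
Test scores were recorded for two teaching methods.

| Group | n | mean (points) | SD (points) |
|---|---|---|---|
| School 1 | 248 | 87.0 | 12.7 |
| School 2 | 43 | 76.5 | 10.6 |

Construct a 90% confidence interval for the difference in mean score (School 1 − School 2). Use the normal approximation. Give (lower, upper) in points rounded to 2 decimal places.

SE₁ = s₁/√n₁ = 12.7/√248 = 0.8065; SE₂ = 10.6/√43 = 1.6165.
Independent samples, unequal variances: SE_diff = √(SE₁² + SE₂²) = √(0.65044225 + 2.61307225) = 1.8065.
z* = 1.645, so margin of error = 1.645 × 1.8065 = 2.9717.
Difference in means = 87.0 − 76.5 = 10.5000.
10.5000 ± 2.9717 → (7.53, 13.47).

(7.53, 13.47)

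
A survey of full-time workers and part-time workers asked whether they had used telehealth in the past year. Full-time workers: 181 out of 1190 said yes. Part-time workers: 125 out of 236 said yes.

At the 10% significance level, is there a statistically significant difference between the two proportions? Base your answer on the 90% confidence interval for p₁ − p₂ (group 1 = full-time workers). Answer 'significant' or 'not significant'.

significant

Sample proportions: 181/1190 = 0.1521, 125/236 = 0.5297.
Each SE is √(p̂(1−p̂)/n): √(0.1521·0.8479/1190) = 0.01041 and √(0.5297·0.4703/236) = 0.03249.
SE(p̂₁ − p̂₂) = √(SE₁² + SE₂²) = √(0.0001083681 + 0.0010556001) = 0.03412, since the two samples are independent.
At 90% confidence z* = 1.645; margin = 1.645 × 0.03412 = 0.05613.
The difference is 0.1521 − 0.5297 = -0.3776, so the interval is -0.3776 ± 0.05613 = (-0.43373, -0.32147).
The interval (-0.43373, -0.32147) does not contain 0, so the difference is significant.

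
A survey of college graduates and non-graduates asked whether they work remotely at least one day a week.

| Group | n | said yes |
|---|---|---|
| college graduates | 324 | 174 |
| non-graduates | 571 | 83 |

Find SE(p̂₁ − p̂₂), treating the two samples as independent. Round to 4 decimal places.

p̂₁ = 174/324 = 0.5370 and p̂₂ = 83/571 = 0.1454.
SE₁ = √(p̂₁(1−p̂₁)/n₁) = √(0.5370·0.4630/324) = 0.02770; SE₂ = √(0.1454·0.8546/571) = 0.01475.
Independent samples: SE of the difference = √(SE₁² + SE₂²) = √(0.00076729 + 0.0002175625) = 0.03138.

0.0314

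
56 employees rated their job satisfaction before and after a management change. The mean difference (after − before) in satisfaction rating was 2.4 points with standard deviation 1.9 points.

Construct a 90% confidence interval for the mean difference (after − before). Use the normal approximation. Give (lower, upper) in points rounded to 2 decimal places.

This is a matched-pairs design, so SE = s_d/√n = 1.9/√56 = 0.2539.
Margin = 1.645 × 0.2539 = 0.4177; the interval is 2.4 ± 0.4177 = (1.98, 2.82).

(1.98, 2.82)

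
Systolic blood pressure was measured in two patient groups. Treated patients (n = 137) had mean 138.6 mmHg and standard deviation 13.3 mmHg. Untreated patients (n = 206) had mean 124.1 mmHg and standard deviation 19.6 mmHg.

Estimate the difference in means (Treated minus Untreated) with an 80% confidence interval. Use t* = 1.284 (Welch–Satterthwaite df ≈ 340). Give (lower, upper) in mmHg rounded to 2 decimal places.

Per-group SEs: s₁/√n₁ = 13.3/√137 = 1.1363, s₂/√n₂ = 19.6/√206 = 1.3656.
Unpooled SE of the difference: √(1.29117769 + 1.86486336) = 1.7765.
Margin of error = t* · SE = 1.284 × 1.7765 = 2.2810.
x̄₁ − x̄₂ = 138.6 − 124.1 = 14.5000.
CI: 14.5000 ± 2.2810 = (12.22, 16.78).

(12.22, 16.78)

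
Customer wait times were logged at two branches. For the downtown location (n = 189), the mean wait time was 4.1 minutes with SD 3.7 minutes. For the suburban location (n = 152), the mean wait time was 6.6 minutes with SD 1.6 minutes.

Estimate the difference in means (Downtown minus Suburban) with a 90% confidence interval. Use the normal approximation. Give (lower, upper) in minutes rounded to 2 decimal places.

Per-group SEs: s₁/√n₁ = 3.7/√189 = 0.2691, s₂/√n₂ = 1.6/√152 = 0.1298.
Unpooled SE of the difference: √(0.07241481 + 0.01684804) = 0.2988.
Margin of error = z* · SE = 1.645 × 0.2988 = 0.4915.
x̄₁ − x̄₂ = 4.1 − 6.6 = -2.5000.
CI: -2.5000 ± 0.4915 = (-2.99, -2.01).

(-2.99, -2.01)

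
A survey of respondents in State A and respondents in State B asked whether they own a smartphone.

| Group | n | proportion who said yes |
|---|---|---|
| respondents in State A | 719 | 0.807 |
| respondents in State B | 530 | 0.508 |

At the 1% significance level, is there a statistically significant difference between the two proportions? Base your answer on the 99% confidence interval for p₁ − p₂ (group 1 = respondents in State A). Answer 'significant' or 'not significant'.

significant

Each SE is √(p̂(1−p̂)/n): √(0.8070·0.1930/719) = 0.01472 and √(0.5080·0.4920/530) = 0.02172.
SE(p̂₁ − p̂₂) = √(SE₁² + SE₂²) = √(0.0002166784 + 0.0004717584) = 0.02624, since the two samples are independent.
At 99% confidence z* = 2.576; margin = 2.576 × 0.02624 = 0.06759.
The difference is 0.8070 − 0.5080 = 0.2990, so the interval is 0.2990 ± 0.06759 = (0.23141, 0.36659).
The interval (0.23141, 0.36659) does not contain 0, so the difference is significant.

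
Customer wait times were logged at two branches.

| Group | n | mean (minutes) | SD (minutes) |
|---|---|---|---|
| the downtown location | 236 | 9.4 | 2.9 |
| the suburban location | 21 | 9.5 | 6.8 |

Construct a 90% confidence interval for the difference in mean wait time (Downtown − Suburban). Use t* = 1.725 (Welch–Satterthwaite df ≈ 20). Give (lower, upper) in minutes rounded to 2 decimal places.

(-2.68, 2.48)

Per-group SEs: s₁/√n₁ = 2.9/√236 = 0.1888, s₂/√n₂ = 6.8/√21 = 1.4839.
Unpooled SE of the difference: √(0.03564544 + 2.20195921) = 1.4959.
Margin of error = t* · SE = 1.725 × 1.4959 = 2.5804.
x̄₁ − x̄₂ = 9.4 − 9.5 = -0.1000.
CI: -0.1000 ± 2.5804 = (-2.68, 2.48).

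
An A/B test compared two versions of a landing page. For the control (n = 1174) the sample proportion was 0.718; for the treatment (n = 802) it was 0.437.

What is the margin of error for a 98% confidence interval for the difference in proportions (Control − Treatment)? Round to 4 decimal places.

0.0509

Each SE is √(p̂(1−p̂)/n): √(0.7180·0.2820/1174) = 0.01313 and √(0.4370·0.5630/802) = 0.01751.
SE(p̂₁ − p̂₂) = √(SE₁² + SE₂²) = √(0.0001723969 + 0.0003066001) = 0.02189, since the two samples are independent.
At 98% confidence z* = 2.326; margin = 2.326 × 0.02189 = 0.05092.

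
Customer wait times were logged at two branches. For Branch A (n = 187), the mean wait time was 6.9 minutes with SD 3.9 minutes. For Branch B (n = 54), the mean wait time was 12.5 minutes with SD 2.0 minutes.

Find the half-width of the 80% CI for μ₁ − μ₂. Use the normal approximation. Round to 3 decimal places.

0.505

Per-group SEs: s₁/√n₁ = 3.9/√187 = 0.2852, s₂/√n₂ = 2.0/√54 = 0.2722.
Unpooled SE of the difference: √(0.08133904 + 0.07409284) = 0.3942.
Margin of error = z* · SE = 1.282 × 0.3942 = 0.5054.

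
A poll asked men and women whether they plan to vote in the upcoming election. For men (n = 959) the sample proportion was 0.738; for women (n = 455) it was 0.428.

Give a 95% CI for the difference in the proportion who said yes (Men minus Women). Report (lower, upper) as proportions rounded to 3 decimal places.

(0.257, 0.363)

Each SE is √(p̂(1−p̂)/n): √(0.7380·0.2620/959) = 0.01420 and √(0.4280·0.5720/455) = 0.02320.
SE(p̂₁ − p̂₂) = √(SE₁² + SE₂²) = √(0.00020164 + 0.00053824) = 0.02720, since the two samples are independent.
At 95% confidence z* = 1.960; margin = 1.960 × 0.02720 = 0.05331.
The difference is 0.7380 − 0.4280 = 0.3100, so the interval is 0.3100 ± 0.05331 = (0.257, 0.363).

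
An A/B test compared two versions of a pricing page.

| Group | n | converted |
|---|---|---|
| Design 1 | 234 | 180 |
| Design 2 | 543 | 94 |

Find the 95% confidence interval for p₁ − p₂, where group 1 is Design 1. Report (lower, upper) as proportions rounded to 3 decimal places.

(0.533, 0.659)

Sample proportions: 180/234 = 0.7692, 94/543 = 0.1731.
Each SE is √(p̂(1−p̂)/n): √(0.7692·0.2308/234) = 0.02754 and √(0.1731·0.8269/543) = 0.01624.
SE(p̂₁ − p̂₂) = √(SE₁² + SE₂²) = √(0.0007584516 + 0.0002637376) = 0.03197, since the two samples are independent.
At 95% confidence z* = 1.960; margin = 1.960 × 0.03197 = 0.06266.
The difference is 0.7692 − 0.1731 = 0.5961, so the interval is 0.5961 ± 0.06266 = (0.533, 0.659).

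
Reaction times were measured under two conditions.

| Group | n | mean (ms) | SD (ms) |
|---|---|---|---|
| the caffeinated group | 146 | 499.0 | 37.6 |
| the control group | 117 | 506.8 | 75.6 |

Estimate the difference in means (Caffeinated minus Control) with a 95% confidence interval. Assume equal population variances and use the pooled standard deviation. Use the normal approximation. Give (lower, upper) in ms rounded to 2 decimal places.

(-21.82, 6.22)

s_p = √[((n₁−1)s₁² + (n₂−1)s₂²)/(n₁+n₂−2)] = √[(145·37.6² + 116·75.6²)/261] = 57.6679.
SE = 57.6679·√(1/146 + 1/117) = 7.1555.
With z* = 1.960, margin = 1.960 × 7.1555 = 14.0248.
x̄₁ − x̄₂ = 499.0 − 506.8 = -7.8000; interval -7.8000 ± 14.0248 = (-21.82, 6.22).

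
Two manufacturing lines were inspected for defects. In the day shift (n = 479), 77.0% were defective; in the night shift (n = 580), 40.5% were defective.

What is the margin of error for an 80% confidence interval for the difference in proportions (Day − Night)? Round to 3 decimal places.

0.036

Each SE is √(p̂(1−p̂)/n): √(0.7700·0.2300/479) = 0.01923 and √(0.4050·0.5950/580) = 0.02038.
SE(p̂₁ − p̂₂) = √(SE₁² + SE₂²) = √(0.0003697929 + 0.0004153444) = 0.02802, since the two samples are independent.
At 80% confidence z* = 1.282; margin = 1.282 × 0.02802 = 0.03592.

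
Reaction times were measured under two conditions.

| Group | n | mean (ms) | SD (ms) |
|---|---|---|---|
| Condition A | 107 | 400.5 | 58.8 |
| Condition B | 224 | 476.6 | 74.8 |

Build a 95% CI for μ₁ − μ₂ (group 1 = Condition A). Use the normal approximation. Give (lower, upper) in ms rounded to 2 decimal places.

Per-group SEs: s₁/√n₁ = 58.8/√107 = 5.6844, s₂/√n₂ = 74.8/√224 = 4.9978.
Unpooled SE of the difference: √(32.31240336 + 24.97800484) = 7.5690.
Margin of error = z* · SE = 1.960 × 7.5690 = 14.8352.
x̄₁ − x̄₂ = 400.5 − 476.6 = -76.1000.
CI: -76.1000 ± 14.8352 = (-90.94, -61.26).

(-90.94, -61.26)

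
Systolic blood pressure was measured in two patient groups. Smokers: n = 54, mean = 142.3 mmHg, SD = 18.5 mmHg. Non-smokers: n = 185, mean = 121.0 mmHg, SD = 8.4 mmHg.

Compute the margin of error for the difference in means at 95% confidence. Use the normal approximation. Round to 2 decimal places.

SE₁ = s₁/√n₁ = 18.5/√54 = 2.5175; SE₂ = 8.4/√185 = 0.6176.
Independent samples, unequal variances: SE_diff = √(SE₁² + SE₂²) = √(6.33780625 + 0.38142976) = 2.5921.
z* = 1.960, so margin of error = 1.960 × 2.5921 = 5.0805.

5.08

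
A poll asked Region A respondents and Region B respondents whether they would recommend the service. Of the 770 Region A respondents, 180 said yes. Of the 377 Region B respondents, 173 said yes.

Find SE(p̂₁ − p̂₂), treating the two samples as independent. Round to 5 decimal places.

0.02985

Sample proportions: 180/770 = 0.2338, 173/377 = 0.4589.
Each SE is √(p̂(1−p̂)/n): √(0.2338·0.7662/770) = 0.01525 and √(0.4589·0.5411/377) = 0.02566.
SE(p̂₁ − p̂₂) = √(SE₁² + SE₂²) = √(0.0002325625 + 0.0006584356) = 0.02985, since the two samples are independent.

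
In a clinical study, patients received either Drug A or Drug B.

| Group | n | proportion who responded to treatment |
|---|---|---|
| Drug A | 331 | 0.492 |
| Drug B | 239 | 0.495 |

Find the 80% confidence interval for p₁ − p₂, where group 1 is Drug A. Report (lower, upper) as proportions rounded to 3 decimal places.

(-0.057, 0.051)

SE₁ = √(p̂₁(1−p̂₁)/n₁) = √(0.4920·0.5080/331) = 0.02748; SE₂ = √(0.4950·0.5050/239) = 0.03234.
Independent samples: SE of the difference = √(SE₁² + SE₂²) = √(0.0007551504 + 0.0010458756) = 0.04244.
z* for 80% confidence is 1.282, so the margin of error is 1.282 × 0.04244 = 0.05441.
Point estimate p̂₁ − p̂₂ = 0.4920 − 0.4950 = -0.0030.
-0.0030 ± 0.05441 → (-0.057, 0.051).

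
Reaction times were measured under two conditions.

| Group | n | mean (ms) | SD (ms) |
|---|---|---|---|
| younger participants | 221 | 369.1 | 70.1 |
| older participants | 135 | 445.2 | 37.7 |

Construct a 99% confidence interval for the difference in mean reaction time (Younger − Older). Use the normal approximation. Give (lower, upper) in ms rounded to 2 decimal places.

(-90.84, -61.36)

SE₁ = s₁/√n₁ = 70.1/√221 = 4.7154; SE₂ = 37.7/√135 = 3.2447.
Independent samples, unequal variances: SE_diff = √(SE₁² + SE₂²) = √(22.23499716 + 10.52807809) = 5.7239.
z* = 2.576, so margin of error = 2.576 × 5.7239 = 14.7448.
Difference in means = 369.1 − 445.2 = -76.1000.
-76.1000 ± 14.7448 → (-90.84, -61.36).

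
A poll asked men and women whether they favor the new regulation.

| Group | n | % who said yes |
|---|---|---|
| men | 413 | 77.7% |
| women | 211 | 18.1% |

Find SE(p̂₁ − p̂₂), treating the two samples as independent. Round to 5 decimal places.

Each SE is √(p̂(1−p̂)/n): √(0.7770·0.2230/413) = 0.02048 and √(0.1810·0.8190/211) = 0.02651.
SE(p̂₁ − p̂₂) = √(SE₁² + SE₂²) = √(0.0004194304 + 0.0007027801) = 0.03350, since the two samples are independent.

0.03350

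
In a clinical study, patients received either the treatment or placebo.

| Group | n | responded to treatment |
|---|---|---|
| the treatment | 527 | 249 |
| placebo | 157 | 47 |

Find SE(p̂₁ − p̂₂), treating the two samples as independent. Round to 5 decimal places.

0.04253

Sample proportions: 249/527 = 0.4725, 47/157 = 0.2994.
Each SE is √(p̂(1−p̂)/n): √(0.4725·0.5275/527) = 0.02175 and √(0.2994·0.7006/157) = 0.03655.
SE(p̂₁ − p̂₂) = √(SE₁² + SE₂²) = √(0.0004730625 + 0.0013359025) = 0.04253, since the two samples are independent.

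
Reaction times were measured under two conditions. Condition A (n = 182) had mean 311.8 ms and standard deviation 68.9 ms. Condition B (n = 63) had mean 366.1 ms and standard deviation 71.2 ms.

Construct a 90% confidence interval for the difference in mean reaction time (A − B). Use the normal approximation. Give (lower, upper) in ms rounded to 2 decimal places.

Standard errors of each mean: 68.9/√182 = 5.1072 and 71.2/√63 = 8.9704.
SE(x̄₁ − x̄₂) = √(5.1072² + 8.9704²) = 10.3224 for independent samples with unequal variances.
With z* = 1.645, the margin is 1.645 × 10.3224 = 16.9803.
x̄₁ − x̄₂ = 311.8 − 366.1 = -54.3000; the interval is -54.3000 ± 16.9803 = (-71.28, -37.32).

(-71.28, -37.32)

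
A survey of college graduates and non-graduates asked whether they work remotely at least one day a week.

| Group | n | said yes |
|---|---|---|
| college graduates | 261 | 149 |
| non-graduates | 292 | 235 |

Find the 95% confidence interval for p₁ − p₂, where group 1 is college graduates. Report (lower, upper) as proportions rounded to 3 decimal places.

(-0.309, -0.159)

Sample proportions: 149/261 = 0.5709, 235/292 = 0.8048.
Each SE is √(p̂(1−p̂)/n): √(0.5709·0.4291/261) = 0.03064 and √(0.8048·0.1952/292) = 0.02319.
SE(p̂₁ − p̂₂) = √(SE₁² + SE₂²) = √(0.0009388096 + 0.0005377761) = 0.03843, since the two samples are independent.
At 95% confidence z* = 1.960; margin = 1.960 × 0.03843 = 0.07532.
The difference is 0.5709 − 0.8048 = -0.2339, so the interval is -0.2339 ± 0.07532 = (-0.309, -0.159).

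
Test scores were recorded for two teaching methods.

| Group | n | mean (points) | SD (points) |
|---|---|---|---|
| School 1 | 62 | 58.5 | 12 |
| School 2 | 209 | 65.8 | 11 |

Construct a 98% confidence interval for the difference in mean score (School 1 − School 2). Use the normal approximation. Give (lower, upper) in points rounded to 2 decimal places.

(-11.26, -3.34)

SE₁ = s₁/√n₁ = 12/√62 = 1.5240; SE₂ = 11/√209 = 0.7609.
Independent samples, unequal variances: SE_diff = √(SE₁² + SE₂²) = √(2.322576 + 0.57896881) = 1.7034.
z* = 2.326, so margin of error = 2.326 × 1.7034 = 3.9621.
Difference in means = 58.5 − 65.8 = -7.3000.
-7.3000 ± 3.9621 → (-11.26, -3.34).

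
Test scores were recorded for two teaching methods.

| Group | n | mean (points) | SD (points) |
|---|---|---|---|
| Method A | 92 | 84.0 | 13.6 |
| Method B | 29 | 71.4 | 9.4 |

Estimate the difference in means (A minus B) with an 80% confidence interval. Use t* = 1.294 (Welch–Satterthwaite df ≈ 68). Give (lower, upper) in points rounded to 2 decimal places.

SE₁ = s₁/√n₁ = 13.6/√92 = 1.4179; SE₂ = 9.4/√29 = 1.7455.
Independent samples, unequal variances: SE_diff = √(SE₁² + SE₂²) = √(2.01044041 + 3.04677025) = 2.2488.
t* = 1.294, so margin of error = 1.294 × 2.2488 = 2.9099.
Difference in means = 84.0 − 71.4 = 12.6000.
12.6000 ± 2.9099 → (9.69, 15.51).

(9.69, 15.51)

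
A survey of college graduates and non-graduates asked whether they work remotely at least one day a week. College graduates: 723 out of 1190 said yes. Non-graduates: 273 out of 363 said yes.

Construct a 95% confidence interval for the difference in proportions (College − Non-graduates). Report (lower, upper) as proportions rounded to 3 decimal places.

(-0.197, -0.092)

Sample proportions: 723/1190 = 0.6076, 273/363 = 0.7521.
Each SE is √(p̂(1−p̂)/n): √(0.6076·0.3924/1190) = 0.01415 and √(0.7521·0.2479/363) = 0.02266.
SE(p̂₁ − p̂₂) = √(SE₁² + SE₂²) = √(0.0002002225 + 0.0005134756) = 0.02672, since the two samples are independent.
At 95% confidence z* = 1.960; margin = 1.960 × 0.02672 = 0.05237.
The difference is 0.6076 − 0.7521 = -0.1445, so the interval is -0.1445 ± 0.05237 = (-0.197, -0.092).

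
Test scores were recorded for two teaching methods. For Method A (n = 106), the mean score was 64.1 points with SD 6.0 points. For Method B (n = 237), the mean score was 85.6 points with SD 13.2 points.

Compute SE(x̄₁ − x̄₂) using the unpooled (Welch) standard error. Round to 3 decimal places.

1.037

SE₁ = s₁/√n₁ = 6.0/√106 = 0.5828; SE₂ = 13.2/√237 = 0.8574.
Independent samples, unequal variances: SE_diff = √(SE₁² + SE₂²) = √(0.33965584 + 0.73513476) = 1.0367.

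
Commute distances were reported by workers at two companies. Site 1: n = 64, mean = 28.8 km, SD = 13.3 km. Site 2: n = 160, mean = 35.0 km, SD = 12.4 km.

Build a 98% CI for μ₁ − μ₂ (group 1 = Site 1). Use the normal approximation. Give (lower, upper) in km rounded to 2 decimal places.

(-10.69, -1.71)

Per-group SEs: s₁/√n₁ = 13.3/√64 = 1.6625, s₂/√n₂ = 12.4/√160 = 0.9803.
Unpooled SE of the difference: √(2.76390625 + 0.96098809) = 1.9300.
Margin of error = z* · SE = 2.326 × 1.9300 = 4.4892.
x̄₁ − x̄₂ = 28.8 − 35.0 = -6.2000.
CI: -6.2000 ± 4.4892 = (-10.69, -1.71).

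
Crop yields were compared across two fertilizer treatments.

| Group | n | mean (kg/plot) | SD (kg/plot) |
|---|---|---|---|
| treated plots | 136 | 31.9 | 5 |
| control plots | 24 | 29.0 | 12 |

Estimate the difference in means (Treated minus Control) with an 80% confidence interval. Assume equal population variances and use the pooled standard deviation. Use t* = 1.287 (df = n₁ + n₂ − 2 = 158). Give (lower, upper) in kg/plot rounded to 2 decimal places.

(1.05, 4.75)

s_p = √[((n₁−1)s₁² + (n₂−1)s₂²)/(n₁+n₂−2)] = √[(135·5² + 23·12²)/158] = 6.5056.
SE = 6.5056·√(1/136 + 1/24) = 1.4404.
With t* = 1.287, margin = 1.287 × 1.4404 = 1.8538.
x̄₁ − x̄₂ = 31.9 − 29.0 = 2.9000; interval 2.9000 ± 1.8538 = (1.05, 4.75).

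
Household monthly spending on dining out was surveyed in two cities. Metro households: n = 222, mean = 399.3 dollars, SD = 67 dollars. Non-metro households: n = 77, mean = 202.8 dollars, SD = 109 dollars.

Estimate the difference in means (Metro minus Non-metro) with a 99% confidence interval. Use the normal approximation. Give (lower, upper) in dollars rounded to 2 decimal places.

Standard errors of each mean: 67/√222 = 4.4967 and 109/√77 = 12.4217.
SE(x̄₁ − x̄₂) = √(4.4967² + 12.4217²) = 13.2106 for independent samples with unequal variances.
With z* = 2.576, the margin is 2.576 × 13.2106 = 34.0305.
x̄₁ − x̄₂ = 399.3 − 202.8 = 196.5000; the interval is 196.5000 ± 34.0305 = (162.47, 230.53).

(162.47, 230.53)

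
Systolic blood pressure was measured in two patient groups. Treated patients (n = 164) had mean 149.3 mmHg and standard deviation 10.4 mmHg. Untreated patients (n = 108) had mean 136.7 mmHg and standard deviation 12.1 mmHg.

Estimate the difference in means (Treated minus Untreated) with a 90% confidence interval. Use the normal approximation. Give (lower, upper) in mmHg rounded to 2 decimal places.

(10.26, 14.94)

Standard errors of each mean: 10.4/√164 = 0.8121 and 12.1/√108 = 1.1643.
SE(x̄₁ − x̄₂) = √(0.8121² + 1.1643²) = 1.4195 for independent samples with unequal variances.
With z* = 1.645, the margin is 1.645 × 1.4195 = 2.3351.
x̄₁ − x̄₂ = 149.3 − 136.7 = 12.6000; the interval is 12.6000 ± 2.3351 = (10.26, 14.94).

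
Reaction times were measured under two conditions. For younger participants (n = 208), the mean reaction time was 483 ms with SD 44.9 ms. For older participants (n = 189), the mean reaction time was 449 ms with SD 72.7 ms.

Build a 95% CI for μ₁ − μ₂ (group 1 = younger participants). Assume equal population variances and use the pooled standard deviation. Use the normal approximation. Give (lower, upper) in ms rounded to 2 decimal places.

(22.23, 45.77)

s_p = √[((n₁−1)s₁² + (n₂−1)s₂²)/(n₁+n₂−2)] = √[(207·44.9² + 188·72.7²)/395] = 59.7664.
SE = 59.7664·√(1/208 + 1/189) = 6.0061.
With z* = 1.960, margin = 1.960 × 6.0061 = 11.7720.
x̄₁ − x̄₂ = 483 − 449 = 34.0000; interval 34.0000 ± 11.7720 = (22.23, 45.77).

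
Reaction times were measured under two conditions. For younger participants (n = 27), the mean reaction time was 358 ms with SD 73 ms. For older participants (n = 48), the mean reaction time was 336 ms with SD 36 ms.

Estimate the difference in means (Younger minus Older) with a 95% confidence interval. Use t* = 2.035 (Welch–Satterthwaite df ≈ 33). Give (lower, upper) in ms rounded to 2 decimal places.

(-8.48, 52.48)

Per-group SEs: s₁/√n₁ = 73/√27 = 14.0489, s₂/√n₂ = 36/√48 = 5.1962.
Unpooled SE of the difference: √(197.37159121 + 27.00049444) = 14.9791.
Margin of error = t* · SE = 2.035 × 14.9791 = 30.4825.
x̄₁ − x̄₂ = 358 − 336 = 22.0000.
CI: 22.0000 ± 30.4825 = (-8.48, 52.48).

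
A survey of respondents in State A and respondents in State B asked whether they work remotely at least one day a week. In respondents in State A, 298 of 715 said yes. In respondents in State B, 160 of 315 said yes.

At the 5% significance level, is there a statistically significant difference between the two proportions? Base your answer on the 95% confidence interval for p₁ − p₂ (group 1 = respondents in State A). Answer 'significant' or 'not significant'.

significant

p̂₁ = 298/715 = 0.4168 and p̂₂ = 160/315 = 0.5079.
SE₁ = √(p̂₁(1−p̂₁)/n₁) = √(0.4168·0.5832/715) = 0.01844; SE₂ = √(0.5079·0.4921/315) = 0.02817.
Independent samples: SE of the difference = √(SE₁² + SE₂²) = √(0.0003400336 + 0.0007935489) = 0.03367.
z* for 95% confidence is 1.960, so the margin of error is 1.960 × 0.03367 = 0.06599.
Point estimate p̂₁ − p̂₂ = 0.4168 − 0.5079 = -0.0911.
-0.0911 ± 0.06599 → (-0.15709, -0.02511).
The interval (-0.15709, -0.02511) does not contain 0, so the difference is significant.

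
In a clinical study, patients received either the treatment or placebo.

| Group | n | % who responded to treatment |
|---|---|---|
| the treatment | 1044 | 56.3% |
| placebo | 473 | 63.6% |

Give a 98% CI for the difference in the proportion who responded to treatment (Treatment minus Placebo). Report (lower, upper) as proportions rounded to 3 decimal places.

(-0.136, -0.010)

The two standard errors are √(0.5630×0.4370/1044) = 0.01535 and √(0.6360×0.3640/473) = 0.02212.
Because the samples are independent, SE_diff = √(0.01535² + 0.02212²) = 0.02692.
Using z* = 2.326 for 98%, ME = 2.326 × 0.02692 = 0.06262.
p̂₁ − p̂₂ = -0.0730; interval -0.0730 ± 0.06262 gives (-0.136, -0.010).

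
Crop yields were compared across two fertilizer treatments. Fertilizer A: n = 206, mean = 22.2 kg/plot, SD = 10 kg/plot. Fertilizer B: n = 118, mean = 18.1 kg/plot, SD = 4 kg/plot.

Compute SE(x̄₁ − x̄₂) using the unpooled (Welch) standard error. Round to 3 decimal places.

0.788

SE₁ = s₁/√n₁ = 10/√206 = 0.6967; SE₂ = 4/√118 = 0.3682.
Independent samples, unequal variances: SE_diff = √(SE₁² + SE₂²) = √(0.48539089 + 0.13557124) = 0.7880.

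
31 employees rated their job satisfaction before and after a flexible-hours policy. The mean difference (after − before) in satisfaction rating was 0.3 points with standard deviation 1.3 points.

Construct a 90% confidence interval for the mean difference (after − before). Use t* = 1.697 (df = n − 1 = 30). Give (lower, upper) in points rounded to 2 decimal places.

Paired design: SE = s_d/√n = 1.3/√31 = 0.2335.
t* = 1.697; margin of error = 1.697 × 0.2335 = 0.3962.
0.3 ± 0.3962 → (-0.10, 0.70).

(-0.10, 0.70)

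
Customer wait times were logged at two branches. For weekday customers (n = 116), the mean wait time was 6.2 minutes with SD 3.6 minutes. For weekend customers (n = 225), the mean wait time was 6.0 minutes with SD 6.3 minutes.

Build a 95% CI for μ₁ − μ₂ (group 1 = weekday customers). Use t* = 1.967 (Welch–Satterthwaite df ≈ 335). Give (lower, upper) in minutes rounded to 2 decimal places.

SE₁ = s₁/√n₁ = 3.6/√116 = 0.3343; SE₂ = 6.3/√225 = 0.4200.
Independent samples, unequal variances: SE_diff = √(SE₁² + SE₂²) = √(0.11175649 + 0.1764) = 0.5368.
t* = 1.967, so margin of error = 1.967 × 0.5368 = 1.0559.
Difference in means = 6.2 − 6.0 = 0.2000.
0.2000 ± 1.0559 → (-0.86, 1.26).

(-0.86, 1.26)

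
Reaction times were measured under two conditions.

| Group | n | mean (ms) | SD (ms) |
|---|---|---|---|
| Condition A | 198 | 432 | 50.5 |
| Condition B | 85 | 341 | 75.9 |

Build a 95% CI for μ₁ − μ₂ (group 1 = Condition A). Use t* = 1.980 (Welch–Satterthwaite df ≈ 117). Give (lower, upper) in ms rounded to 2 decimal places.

(73.22, 108.78)

SE₁ = s₁/√n₁ = 50.5/√198 = 3.5889; SE₂ = 75.9/√85 = 8.2325.
Independent samples, unequal variances: SE_diff = √(SE₁² + SE₂²) = √(12.88020321 + 67.77405625) = 8.9808.
t* = 1.980, so margin of error = 1.980 × 8.9808 = 17.7820.
Difference in means = 432 − 341 = 91.0000.
91.0000 ± 17.7820 → (73.22, 108.78).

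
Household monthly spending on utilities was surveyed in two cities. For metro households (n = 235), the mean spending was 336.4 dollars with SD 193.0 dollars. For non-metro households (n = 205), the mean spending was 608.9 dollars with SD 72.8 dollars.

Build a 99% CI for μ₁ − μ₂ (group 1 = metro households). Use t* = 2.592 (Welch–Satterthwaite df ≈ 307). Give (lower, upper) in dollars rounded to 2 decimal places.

Per-group SEs: s₁/√n₁ = 193.0/√235 = 12.5899, s₂/√n₂ = 72.8/√205 = 5.0846.
Unpooled SE of the difference: √(158.50558201 + 25.85315716) = 13.5779.
Margin of error = t* · SE = 2.592 × 13.5779 = 35.1939.
x̄₁ − x̄₂ = 336.4 − 608.9 = -272.5000.
CI: -272.5000 ± 35.1939 = (-307.69, -237.31).

(-307.69, -237.31)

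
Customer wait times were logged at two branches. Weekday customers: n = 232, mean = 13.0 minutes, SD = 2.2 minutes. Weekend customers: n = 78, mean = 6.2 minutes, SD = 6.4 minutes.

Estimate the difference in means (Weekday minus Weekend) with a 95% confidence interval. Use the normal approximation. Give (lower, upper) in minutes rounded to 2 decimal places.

Standard errors of each mean: 2.2/√232 = 0.1444 and 6.4/√78 = 0.7247.
SE(x̄₁ − x̄₂) = √(0.1444² + 0.7247²) = 0.7389 for independent samples with unequal variances.
With z* = 1.960, the margin is 1.960 × 0.7389 = 1.4482.
x̄₁ − x̄₂ = 13.0 − 6.2 = 6.8000; the interval is 6.8000 ± 1.4482 = (5.35, 8.25).

(5.35, 8.25)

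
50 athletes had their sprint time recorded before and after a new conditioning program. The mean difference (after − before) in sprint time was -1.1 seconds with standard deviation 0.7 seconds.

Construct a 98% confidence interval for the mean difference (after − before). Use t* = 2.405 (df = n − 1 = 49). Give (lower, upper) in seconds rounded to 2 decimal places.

(-1.34, -0.86)

This is a matched-pairs design, so SE = s_d/√n = 0.7/√50 = 0.0990.
Margin = 2.405 × 0.0990 = 0.2381; the interval is -1.1 ± 0.2381 = (-1.34, -0.86).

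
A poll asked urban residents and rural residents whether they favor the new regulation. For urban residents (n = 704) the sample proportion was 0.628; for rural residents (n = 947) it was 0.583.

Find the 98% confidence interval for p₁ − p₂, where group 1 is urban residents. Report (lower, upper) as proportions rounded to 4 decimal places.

Each SE is √(p̂(1−p̂)/n): √(0.6280·0.3720/704) = 0.01822 and √(0.5830·0.4170/947) = 0.01602.
SE(p̂₁ − p̂₂) = √(SE₁² + SE₂²) = √(0.0003319684 + 0.0002566404) = 0.02426, since the two samples are independent.
At 98% confidence z* = 2.326; margin = 2.326 × 0.02426 = 0.05643.
The difference is 0.6280 − 0.5830 = 0.0450, so the interval is 0.0450 ± 0.05643 = (-0.0114, 0.1014).

(-0.0114, 0.1014)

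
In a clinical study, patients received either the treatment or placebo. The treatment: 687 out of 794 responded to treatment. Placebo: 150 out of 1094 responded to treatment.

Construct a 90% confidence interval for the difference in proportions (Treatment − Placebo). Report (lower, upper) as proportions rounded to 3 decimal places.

(0.702, 0.754)

First, p̂₁ = 687/794 = 0.8652; p̂₂ = 150/1094 = 0.1371.
The two standard errors are √(0.8652×0.1348/794) = 0.01212 and √(0.1371×0.8629/1094) = 0.01040.
Because the samples are independent, SE_diff = √(0.01212² + 0.01040²) = 0.01597.
Using z* = 1.645 for 90%, ME = 1.645 × 0.01597 = 0.02627.
p̂₁ − p̂₂ = 0.7281; interval 0.7281 ± 0.02627 gives (0.702, 0.754).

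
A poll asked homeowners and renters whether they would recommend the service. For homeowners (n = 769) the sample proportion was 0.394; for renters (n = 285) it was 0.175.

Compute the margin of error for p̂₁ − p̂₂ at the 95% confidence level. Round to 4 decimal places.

0.0560

The two standard errors are √(0.3940×0.6060/769) = 0.01762 and √(0.1750×0.8250/285) = 0.02251.
Because the samples are independent, SE_diff = √(0.01762² + 0.02251²) = 0.02859.
Using z* = 1.960 for 95%, ME = 1.960 × 0.02859 = 0.05604.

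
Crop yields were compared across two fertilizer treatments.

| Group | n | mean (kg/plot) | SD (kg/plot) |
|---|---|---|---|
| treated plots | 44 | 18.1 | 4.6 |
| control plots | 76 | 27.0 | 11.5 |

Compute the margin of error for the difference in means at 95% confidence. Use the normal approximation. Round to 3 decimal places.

SE₁ = s₁/√n₁ = 4.6/√44 = 0.6935; SE₂ = 11.5/√76 = 1.3191.
Independent samples, unequal variances: SE_diff = √(SE₁² + SE₂²) = √(0.48094225 + 1.74002481) = 1.4903.
z* = 1.960, so margin of error = 1.960 × 1.4903 = 2.9210.

2.921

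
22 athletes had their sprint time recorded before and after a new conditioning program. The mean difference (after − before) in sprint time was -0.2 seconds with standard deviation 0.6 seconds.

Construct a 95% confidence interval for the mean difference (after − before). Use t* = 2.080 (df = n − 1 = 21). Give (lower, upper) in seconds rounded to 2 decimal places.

(-0.47, 0.07)

Paired design: SE = s_d/√n = 0.6/√22 = 0.1279.
t* = 2.080; margin of error = 2.080 × 0.1279 = 0.2660.
-0.2 ± 0.2660 → (-0.47, 0.07).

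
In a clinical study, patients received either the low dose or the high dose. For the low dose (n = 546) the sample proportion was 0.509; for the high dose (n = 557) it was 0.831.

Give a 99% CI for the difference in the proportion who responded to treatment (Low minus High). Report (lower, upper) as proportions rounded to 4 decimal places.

(-0.3906, -0.2534)

SE₁ = √(p̂₁(1−p̂₁)/n₁) = √(0.5090·0.4910/546) = 0.02139; SE₂ = √(0.8310·0.1690/557) = 0.01588.
Independent samples: SE of the difference = √(SE₁² + SE₂²) = √(0.0004575321 + 0.0002521744) = 0.02664.
z* for 99% confidence is 2.576, so the margin of error is 2.576 × 0.02664 = 0.06862.
Point estimate p̂₁ − p̂₂ = 0.5090 − 0.8310 = -0.3220.
-0.3220 ± 0.06862 → (-0.3906, -0.2534).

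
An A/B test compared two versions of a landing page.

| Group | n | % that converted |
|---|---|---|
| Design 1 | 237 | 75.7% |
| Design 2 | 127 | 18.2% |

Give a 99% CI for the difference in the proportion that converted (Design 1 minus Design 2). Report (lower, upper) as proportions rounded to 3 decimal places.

Each SE is √(p̂(1−p̂)/n): √(0.7570·0.2430/237) = 0.02786 and √(0.1820·0.8180/127) = 0.03424.
SE(p̂₁ − p̂₂) = √(SE₁² + SE₂²) = √(0.0007761796 + 0.0011723776) = 0.04414, since the two samples are independent.
At 99% confidence z* = 2.576; margin = 2.576 × 0.04414 = 0.11370.
The difference is 0.7570 − 0.1820 = 0.5750, so the interval is 0.5750 ± 0.11370 = (0.461, 0.689).

(0.461, 0.689)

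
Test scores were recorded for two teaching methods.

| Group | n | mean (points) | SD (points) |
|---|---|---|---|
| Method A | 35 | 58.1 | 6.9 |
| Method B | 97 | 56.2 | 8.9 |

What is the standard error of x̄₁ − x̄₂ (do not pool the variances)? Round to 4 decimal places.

SE₁ = s₁/√n₁ = 6.9/√35 = 1.1663; SE₂ = 8.9/√97 = 0.9037.
Independent samples, unequal variances: SE_diff = √(SE₁² + SE₂²) = √(1.36025569 + 0.81667369) = 1.4754.

1.4754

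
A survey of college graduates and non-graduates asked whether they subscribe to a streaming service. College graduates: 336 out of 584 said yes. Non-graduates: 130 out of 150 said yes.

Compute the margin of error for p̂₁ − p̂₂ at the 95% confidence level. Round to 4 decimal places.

0.0676

First, p̂₁ = 336/584 = 0.5753; p̂₂ = 130/150 = 0.8667.
The two standard errors are √(0.5753×0.4247/584) = 0.02045 and √(0.8667×0.1333/150) = 0.02775.
Because the samples are independent, SE_diff = √(0.02045² + 0.02775²) = 0.03447.
Using z* = 1.960 for 95%, ME = 1.960 × 0.03447 = 0.06756.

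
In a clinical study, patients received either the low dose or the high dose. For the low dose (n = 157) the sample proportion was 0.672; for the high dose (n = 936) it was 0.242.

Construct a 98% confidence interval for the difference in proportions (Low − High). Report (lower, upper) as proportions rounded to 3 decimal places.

(0.337, 0.523)

The two standard errors are √(0.6720×0.3280/157) = 0.03747 and √(0.2420×0.7580/936) = 0.01400.
Because the samples are independent, SE_diff = √(0.03747² + 0.01400²) = 0.04000.
Using z* = 2.326 for 98%, ME = 2.326 × 0.04000 = 0.09304.
p̂₁ − p̂₂ = 0.4300; interval 0.4300 ± 0.09304 gives (0.337, 0.523).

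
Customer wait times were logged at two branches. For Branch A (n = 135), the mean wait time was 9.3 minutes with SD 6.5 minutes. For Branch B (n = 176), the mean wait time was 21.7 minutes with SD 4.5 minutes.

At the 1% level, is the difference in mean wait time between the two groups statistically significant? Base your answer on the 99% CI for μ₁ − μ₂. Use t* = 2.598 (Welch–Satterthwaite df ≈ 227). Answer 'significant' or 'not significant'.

Per-group SEs: s₁/√n₁ = 6.5/√135 = 0.5594, s₂/√n₂ = 4.5/√176 = 0.3392.
Unpooled SE of the difference: √(0.31292836 + 0.11505664) = 0.6542.
Margin of error = t* · SE = 2.598 × 0.6542 = 1.6996.
x̄₁ − x̄₂ = 9.3 − 21.7 = -12.4000.
CI: -12.4000 ± 1.6996 = (-14.0996, -10.7004).
The interval (-14.0996, -10.7004) does not contain 0, so the difference is significant.

significant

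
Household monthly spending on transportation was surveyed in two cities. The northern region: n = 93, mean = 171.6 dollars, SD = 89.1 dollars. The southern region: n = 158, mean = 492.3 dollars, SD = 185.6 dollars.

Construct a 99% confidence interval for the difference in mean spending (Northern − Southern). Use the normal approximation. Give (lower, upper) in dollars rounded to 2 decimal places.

(-365.57, -275.83)

Per-group SEs: s₁/√n₁ = 89.1/√93 = 9.2392, s₂/√n₂ = 185.6/√158 = 14.7655.
Unpooled SE of the difference: √(85.36281664 + 218.01999025) = 17.4179.
Margin of error = z* · SE = 2.576 × 17.4179 = 44.8685.
x̄₁ − x̄₂ = 171.6 − 492.3 = -320.7000.
CI: -320.7000 ± 44.8685 = (-365.57, -275.83).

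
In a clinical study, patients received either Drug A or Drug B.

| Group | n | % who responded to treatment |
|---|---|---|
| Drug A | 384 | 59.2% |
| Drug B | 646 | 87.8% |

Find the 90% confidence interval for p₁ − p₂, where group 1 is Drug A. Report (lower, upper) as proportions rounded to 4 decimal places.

(-0.3324, -0.2396)

Each SE is √(p̂(1−p̂)/n): √(0.5920·0.4080/384) = 0.02508 and √(0.8780·0.1220/646) = 0.01288.
SE(p̂₁ − p̂₂) = √(SE₁² + SE₂²) = √(0.0006290064 + 0.0001658944) = 0.02819, since the two samples are independent.
At 90% confidence z* = 1.645; margin = 1.645 × 0.02819 = 0.04637.
The difference is 0.5920 − 0.8780 = -0.2860, so the interval is -0.2860 ± 0.04637 = (-0.3324, -0.2396).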